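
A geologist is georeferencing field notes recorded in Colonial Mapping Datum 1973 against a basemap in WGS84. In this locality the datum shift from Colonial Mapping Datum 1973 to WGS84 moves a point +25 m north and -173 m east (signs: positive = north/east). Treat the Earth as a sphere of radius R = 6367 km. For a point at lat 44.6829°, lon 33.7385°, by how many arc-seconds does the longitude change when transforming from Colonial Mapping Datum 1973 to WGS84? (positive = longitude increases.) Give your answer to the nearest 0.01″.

At latitude 44.6829°, cos φ = 0.711009.
One radian of longitude at latitude φ spans R cos φ, so Δλ = ΔE / (R cos φ) = -173.0 / (6367000 × 0.711009) = -3.8215e-05 rad = -7.882″.

Δλ = -7.88″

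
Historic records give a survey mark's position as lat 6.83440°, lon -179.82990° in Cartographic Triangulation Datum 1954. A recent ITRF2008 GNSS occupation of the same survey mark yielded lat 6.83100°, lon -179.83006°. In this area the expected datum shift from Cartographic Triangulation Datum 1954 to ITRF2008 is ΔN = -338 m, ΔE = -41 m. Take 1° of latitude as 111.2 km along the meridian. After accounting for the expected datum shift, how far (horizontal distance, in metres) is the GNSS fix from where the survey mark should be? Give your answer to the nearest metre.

Observed coordinate differences: Δφ = -0.00340°, Δλ = -0.00016°.
Converting to metres (1° lat = 111200 m, cos φ = 0.992894): observed ΔN = -378.1 m, observed ΔE = -17.7 m.
Subtracting the expected shift leaves a residual of -378.1 − (-338) = -40.1 m north and -17.7 − (-41) = 23.3 m east.
Residual distance = √((-40.1)² + 23.3²) = 46.4 m.

46 m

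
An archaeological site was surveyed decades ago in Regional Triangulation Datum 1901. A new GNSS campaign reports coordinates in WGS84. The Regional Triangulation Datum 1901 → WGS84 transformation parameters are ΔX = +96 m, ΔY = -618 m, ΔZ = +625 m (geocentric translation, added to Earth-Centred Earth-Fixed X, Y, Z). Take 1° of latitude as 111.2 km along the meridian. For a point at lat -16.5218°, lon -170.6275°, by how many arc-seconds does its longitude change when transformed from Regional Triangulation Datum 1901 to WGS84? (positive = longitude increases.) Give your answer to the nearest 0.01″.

Δλ = 21.12″

sin φ = -0.284380, cos φ = 0.958712, sin λ = -0.162852, cos λ = -0.986650.
East component: ΔE = −sin λ·ΔX + cos λ·ΔY = −(-0.162852)(96) + (-0.986650)(-618) = 625.38 m.
1° of latitude spans 111200 m; at latitude φ, 1° of longitude spans that × cos φ = 106608.7 m, so Δλ = 625.38 / 106608.7 × 3600 = 21.118″.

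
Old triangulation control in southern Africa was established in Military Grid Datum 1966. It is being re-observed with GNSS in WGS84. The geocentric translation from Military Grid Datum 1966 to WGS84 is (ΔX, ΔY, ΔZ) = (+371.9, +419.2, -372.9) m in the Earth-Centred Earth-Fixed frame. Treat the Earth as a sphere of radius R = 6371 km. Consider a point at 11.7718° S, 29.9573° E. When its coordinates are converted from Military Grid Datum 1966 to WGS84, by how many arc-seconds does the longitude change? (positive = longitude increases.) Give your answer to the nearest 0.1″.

Δλ = 5.9″

sin φ = -0.204014, cos φ = 0.978968, sin λ = 0.499354, cos λ = 0.866398.
East component: ΔE = −sin λ·ΔX + cos λ·ΔY = −(0.499354)(371.9) + (0.866398)(419.2) = 177.48 m.
1° of latitude spans πR/180 = 111195 m; at latitude φ, 1° of longitude spans that × cos φ = 108856.3 m, so Δλ = 177.48 / 108856.3 × 3600 = 5.870″.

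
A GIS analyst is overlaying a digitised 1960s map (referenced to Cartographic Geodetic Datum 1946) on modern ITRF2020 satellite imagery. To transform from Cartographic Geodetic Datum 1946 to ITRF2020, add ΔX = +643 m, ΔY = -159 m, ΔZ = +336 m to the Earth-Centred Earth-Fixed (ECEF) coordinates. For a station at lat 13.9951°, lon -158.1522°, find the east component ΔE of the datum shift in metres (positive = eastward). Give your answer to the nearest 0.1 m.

The local east axis at (φ, λ) is (−sin λ, cos λ, 0), so ΔE = −sin(-158.1522°)·643 + cos(-158.1522°)·(-159) = 386.87 m.

ΔE = 386.9 m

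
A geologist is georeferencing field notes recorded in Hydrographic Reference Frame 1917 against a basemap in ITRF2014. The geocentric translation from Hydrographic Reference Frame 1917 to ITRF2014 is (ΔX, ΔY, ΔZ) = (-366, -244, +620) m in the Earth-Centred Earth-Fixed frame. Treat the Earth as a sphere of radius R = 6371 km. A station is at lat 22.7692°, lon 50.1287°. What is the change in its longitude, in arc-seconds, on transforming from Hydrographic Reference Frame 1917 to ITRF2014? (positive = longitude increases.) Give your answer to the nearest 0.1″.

sin φ = 0.387020, cos φ = 0.922071, sin λ = 0.767486, cos λ = 0.641065.
East component: ΔE = −sin λ·ΔX + cos λ·ΔY = −(0.767486)(-366) + (0.641065)(-244) = 124.48 m.
1° of latitude spans πR/180 = 111195 m; at latitude φ, 1° of longitude spans that × cos φ = 102529.7 m, so Δλ = 124.48 / 102529.7 × 3600 = 4.371″.

Δλ = 4.4″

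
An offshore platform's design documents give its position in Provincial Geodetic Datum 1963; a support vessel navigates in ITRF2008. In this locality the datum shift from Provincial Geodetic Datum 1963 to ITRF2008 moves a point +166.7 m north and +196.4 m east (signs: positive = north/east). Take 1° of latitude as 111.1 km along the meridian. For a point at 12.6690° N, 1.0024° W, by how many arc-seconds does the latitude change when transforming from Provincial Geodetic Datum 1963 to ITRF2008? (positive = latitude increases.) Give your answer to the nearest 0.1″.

1° of latitude = 111.1 km, so Δφ = 166.7 / 111100 = 0.0015005° = 5.402″.

Δφ = 5.4″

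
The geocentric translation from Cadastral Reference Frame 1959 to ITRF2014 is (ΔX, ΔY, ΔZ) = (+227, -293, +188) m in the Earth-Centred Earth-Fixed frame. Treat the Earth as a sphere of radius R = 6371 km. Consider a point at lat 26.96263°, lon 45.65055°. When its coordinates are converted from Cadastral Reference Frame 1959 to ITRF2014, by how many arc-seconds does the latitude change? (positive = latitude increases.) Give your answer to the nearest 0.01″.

sin φ = 0.453409, cos φ = 0.891302, sin λ = 0.715090, cos λ = 0.699033.
North component: ΔN = −sin φ cos λ·ΔX − sin φ sin λ·ΔY + cos φ·ΔZ = −(0.453409)(0.699033)(227) − (0.453409)(0.715090)(-293) + (0.891302)(188) = 190.62 m.
1° of latitude spans πR/180 = 111195 m, so Δφ = 190.62 / 111195 × 3600 = 6.171″.

Δφ = 6.17″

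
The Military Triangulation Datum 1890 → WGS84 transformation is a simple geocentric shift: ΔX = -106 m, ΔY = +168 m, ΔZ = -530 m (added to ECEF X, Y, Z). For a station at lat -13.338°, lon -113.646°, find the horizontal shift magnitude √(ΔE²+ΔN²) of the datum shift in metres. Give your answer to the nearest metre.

The local east axis at (φ, λ) is (−sin λ, cos λ, 0), so ΔE = −sin(-113.646°)·(-106) + cos(-113.646°)·168 = -164.48 m.
The local north axis is (−sin φ cos λ, −sin φ sin λ, cos φ), giving ΔN = 9.808 − 35.503 − 515.704 = -541.40 m.
Horizontal magnitude = √(ΔE² + ΔN²) = √((-164.48)² + (-541.40)²) = 565.83 m.

566 m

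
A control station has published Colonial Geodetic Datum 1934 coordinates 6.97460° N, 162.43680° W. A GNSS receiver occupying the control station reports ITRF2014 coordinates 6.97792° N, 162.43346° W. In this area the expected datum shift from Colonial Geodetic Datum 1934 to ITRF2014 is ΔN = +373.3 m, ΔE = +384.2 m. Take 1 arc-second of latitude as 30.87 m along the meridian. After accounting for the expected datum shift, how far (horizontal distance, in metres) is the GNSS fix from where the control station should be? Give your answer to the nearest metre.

Observed coordinate differences: Δφ = +0.00332°, Δλ = +0.00334°.
Converting to metres (1° lat = 111132 m, cos φ = 0.992600): observed ΔN = 369.0 m, observed ΔE = 368.4 m.
Subtracting the expected shift leaves a residual of 369.0 − (373.3) = -4.3 m north and 368.4 − (384.2) = -15.8 m east.
Residual distance = √((-4.3)² + (-15.8)²) = 16.4 m.

16 m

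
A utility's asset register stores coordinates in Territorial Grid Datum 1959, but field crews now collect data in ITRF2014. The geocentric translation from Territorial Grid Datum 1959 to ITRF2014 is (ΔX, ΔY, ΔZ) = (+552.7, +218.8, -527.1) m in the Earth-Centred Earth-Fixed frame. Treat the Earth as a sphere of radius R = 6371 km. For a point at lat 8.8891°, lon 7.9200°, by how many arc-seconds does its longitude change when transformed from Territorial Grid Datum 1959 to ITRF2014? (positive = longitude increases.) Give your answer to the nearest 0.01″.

sin φ = 0.154522, cos φ = 0.987989, sin λ = 0.137790, cos λ = 0.990461.
East component: ΔE = −sin λ·ΔX + cos λ·ΔY = −(0.137790)(552.7) + (0.990461)(218.8) = 140.56 m.
1° of latitude spans πR/180 = 111195 m; at latitude φ, 1° of longitude spans that × cos φ = 109859.4 m, so Δλ = 140.56 / 109859.4 × 3600 = 4.606″.

Δλ = 4.61″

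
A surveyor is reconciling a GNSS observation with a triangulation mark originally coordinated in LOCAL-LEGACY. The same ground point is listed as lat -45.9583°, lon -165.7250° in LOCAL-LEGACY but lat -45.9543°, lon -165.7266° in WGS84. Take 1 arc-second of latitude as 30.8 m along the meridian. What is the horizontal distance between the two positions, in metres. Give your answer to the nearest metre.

Δφ = -45.9543° − -45.9583° = +0.0040°; Δλ = -165.7266° − -165.7250° = -0.0016°.
1° of latitude = 3600 × 30.80 = 110880 m.
ΔN = Δφ × 110880 = 443.5 m; ΔE = Δλ × 110880 × cos(-45.9583°) = -0.0016 × 110880 × 0.695182 = -123.3 m.
Distance = √(ΔE² + ΔN²) = √((-123.3)² + 443.5²) = 460.3 m.

460 m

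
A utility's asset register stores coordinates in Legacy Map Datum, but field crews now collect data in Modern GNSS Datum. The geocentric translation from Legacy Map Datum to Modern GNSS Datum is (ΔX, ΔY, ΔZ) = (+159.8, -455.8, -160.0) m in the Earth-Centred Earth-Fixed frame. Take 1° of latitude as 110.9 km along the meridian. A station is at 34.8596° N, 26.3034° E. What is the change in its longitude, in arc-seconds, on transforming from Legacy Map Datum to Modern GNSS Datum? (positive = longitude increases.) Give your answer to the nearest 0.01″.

Δλ = -18.97″

sin φ = 0.571567, cos φ = 0.820555, sin λ = 0.443124, cos λ = 0.896460.
East component: ΔE = −sin λ·ΔX + cos λ·ΔY = −(0.443124)(159.8) + (0.896460)(-455.8) = -479.42 m.
1° of latitude spans 110900 m; at latitude φ, 1° of longitude spans that × cos φ = 90999.6 m, so Δλ = -479.42 / 90999.6 × 3600 = -18.966″.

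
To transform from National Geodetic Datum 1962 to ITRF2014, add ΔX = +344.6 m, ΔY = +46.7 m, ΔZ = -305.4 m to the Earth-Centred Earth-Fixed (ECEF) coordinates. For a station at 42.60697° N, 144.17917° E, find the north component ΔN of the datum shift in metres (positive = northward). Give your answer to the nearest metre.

At φ = 42.60697°, λ = 144.17917°: sin φ = 0.676966, cos φ = 0.736015, sin λ = 0.585253, cos λ = -0.810851.
ΔN = −sin φ cos λ·ΔX − sin φ sin λ·ΔY + cos φ·ΔZ = −(0.676966)(-0.810851)(344.6) − (0.676966)(0.585253)(46.7) + (0.736015)(-305.4) = -54.12 m.

ΔN = -54 m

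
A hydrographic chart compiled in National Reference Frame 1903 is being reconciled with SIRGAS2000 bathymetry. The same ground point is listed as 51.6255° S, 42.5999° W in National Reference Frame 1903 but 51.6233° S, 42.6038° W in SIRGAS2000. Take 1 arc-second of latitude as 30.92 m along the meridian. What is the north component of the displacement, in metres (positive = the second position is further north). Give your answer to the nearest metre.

Δφ = -51.6233° − -51.6255° = +0.0022°; Δλ = -42.6038° − -42.5999° = -0.0039°.
1° of latitude = 3600 × 30.92 = 111312 m.
ΔN = Δφ × 111312 = 244.9 m; ΔE = Δλ × 111312 × cos(-51.6255°) = -0.0039 × 111312 × 0.620799 = -269.5 m.

ΔN = 245 m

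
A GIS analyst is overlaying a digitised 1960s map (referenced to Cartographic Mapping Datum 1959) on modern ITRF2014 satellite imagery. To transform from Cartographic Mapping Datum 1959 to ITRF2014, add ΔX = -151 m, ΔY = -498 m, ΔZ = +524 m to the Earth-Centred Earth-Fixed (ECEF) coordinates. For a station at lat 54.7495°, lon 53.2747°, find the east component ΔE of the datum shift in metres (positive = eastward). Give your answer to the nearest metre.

At φ = 54.7495°, λ = 53.2747°: sin φ = 0.816637, cos φ = 0.577152, sin λ = 0.801512, cos λ = 0.597979.
ΔE = −sin λ·ΔX + cos λ·ΔY = −(0.801512)·(-151) + (0.597979)·(-498) = -176.77 m.

ΔE = -177 m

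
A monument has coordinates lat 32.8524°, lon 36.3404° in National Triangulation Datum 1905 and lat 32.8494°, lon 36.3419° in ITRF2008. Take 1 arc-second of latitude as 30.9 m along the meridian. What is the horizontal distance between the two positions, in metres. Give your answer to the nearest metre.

362 m

Δφ = 32.8494° − 32.8524° = -0.0030°; Δλ = 36.3419° − 36.3404° = +0.0015°.
1° of latitude = 3600 × 30.90 = 111240 m.
ΔN = Δφ × 111240 = -333.7 m; ΔE = Δλ × 111240 × cos(32.8524°) = +0.0015 × 111240 × 0.840071 = 140.2 m.
Distance = √(ΔE² + ΔN²) = √(140.2² + (-333.7)²) = 362.0 m.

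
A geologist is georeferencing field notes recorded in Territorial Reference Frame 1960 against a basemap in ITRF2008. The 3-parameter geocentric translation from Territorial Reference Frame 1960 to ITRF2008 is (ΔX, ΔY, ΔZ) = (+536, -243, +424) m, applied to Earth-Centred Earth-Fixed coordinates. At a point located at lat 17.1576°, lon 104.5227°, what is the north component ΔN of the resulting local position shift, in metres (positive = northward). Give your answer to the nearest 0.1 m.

ΔN = 514.2 m

The local north axis is (−sin φ cos λ, −sin φ sin λ, cos φ), giving ΔN = 39.651 + 69.395 + 405.131 = 514.18 m.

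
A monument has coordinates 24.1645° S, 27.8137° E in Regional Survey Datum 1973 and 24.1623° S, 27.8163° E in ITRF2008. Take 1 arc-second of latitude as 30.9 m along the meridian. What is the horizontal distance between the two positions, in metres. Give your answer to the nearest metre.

360 m

Δφ = -24.1623° − -24.1645° = +0.0022°; Δλ = 27.8163° − 27.8137° = +0.0026°.
1° of latitude = 3600 × 30.90 = 111240 m.
ΔN = Δφ × 111240 = 244.7 m; ΔE = Δλ × 111240 × cos(-24.1645°) = +0.0026 × 111240 × 0.912374 = 263.9 m.
Distance = √(ΔE² + ΔN²) = √(263.9² + 244.7²) = 359.9 m.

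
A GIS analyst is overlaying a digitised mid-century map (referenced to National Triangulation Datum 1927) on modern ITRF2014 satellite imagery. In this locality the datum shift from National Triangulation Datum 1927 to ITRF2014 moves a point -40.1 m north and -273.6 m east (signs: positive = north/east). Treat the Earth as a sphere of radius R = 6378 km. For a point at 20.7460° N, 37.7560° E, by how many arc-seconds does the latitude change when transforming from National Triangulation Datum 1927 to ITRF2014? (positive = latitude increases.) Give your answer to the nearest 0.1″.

On a sphere of radius R, 1 rad of latitude = R, so Δφ = ΔN / R = -40.1 / 6378000 = -6.2872e-06 rad = -1.297″.

Δφ = -1.3″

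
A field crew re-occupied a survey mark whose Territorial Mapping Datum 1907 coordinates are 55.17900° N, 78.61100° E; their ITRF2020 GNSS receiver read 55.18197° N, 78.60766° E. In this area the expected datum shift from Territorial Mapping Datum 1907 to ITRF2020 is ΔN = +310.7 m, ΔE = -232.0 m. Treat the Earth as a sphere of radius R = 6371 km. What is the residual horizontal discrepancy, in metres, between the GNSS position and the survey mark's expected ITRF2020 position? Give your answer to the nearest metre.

28 m

Observed coordinate differences: Δφ = +0.00297°, Δλ = -0.00334°.
Converting to metres (1° lat = 111195 m, cos φ = 0.571014): observed ΔN = 330.2 m, observed ΔE = -212.1 m.
Subtracting the expected shift leaves a residual of 330.2 − (310.7) = 19.5 m north and -212.1 − (-232.0) = 19.9 m east.
Residual distance = √(19.5² + 19.9²) = 27.9 m.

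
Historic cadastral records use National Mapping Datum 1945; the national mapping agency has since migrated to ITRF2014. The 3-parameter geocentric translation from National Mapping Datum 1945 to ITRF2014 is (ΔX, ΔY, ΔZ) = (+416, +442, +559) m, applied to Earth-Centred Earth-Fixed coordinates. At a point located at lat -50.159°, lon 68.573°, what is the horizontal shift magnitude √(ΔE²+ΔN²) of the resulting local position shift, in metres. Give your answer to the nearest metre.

At φ = -50.159°, λ = 68.573°: sin φ = -0.767825, cos φ = 0.640659, sin λ = 0.930884, cos λ = 0.365315.
ΔE = −sin λ·ΔX + cos λ·ΔY = −(0.930884)·(416) + (0.365315)·(442) = -225.78 m.
ΔN = −sin φ cos λ·ΔX − sin φ sin λ·ΔY + cos φ·ΔZ = −(-0.767825)(0.365315)(416) − (-0.767825)(0.930884)(442) + (0.640659)(559) = 790.74 m.
Horizontal magnitude = √(ΔE² + ΔN²) = √((-225.78)² + 790.74²) = 822.34 m.

822 m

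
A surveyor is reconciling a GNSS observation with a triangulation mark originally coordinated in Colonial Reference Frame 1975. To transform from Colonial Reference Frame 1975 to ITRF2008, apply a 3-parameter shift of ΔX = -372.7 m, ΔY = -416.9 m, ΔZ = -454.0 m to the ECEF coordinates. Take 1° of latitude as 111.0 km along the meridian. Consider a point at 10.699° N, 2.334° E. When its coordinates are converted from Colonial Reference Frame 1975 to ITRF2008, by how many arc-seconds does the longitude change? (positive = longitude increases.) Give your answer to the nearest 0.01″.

Δλ = -13.25″

sin φ = 0.185649, cos φ = 0.982616, sin λ = 0.040725, cos λ = 0.999170.
East component: ΔE = −sin λ·ΔX + cos λ·ΔY = −(0.040725)(-372.7) + (0.999170)(-416.9) = -401.38 m.
1° of latitude spans 111000 m; at latitude φ, 1° of longitude spans that × cos φ = 109070.4 m, so Δλ = -401.38 / 109070.4 × 3600 = -13.248″.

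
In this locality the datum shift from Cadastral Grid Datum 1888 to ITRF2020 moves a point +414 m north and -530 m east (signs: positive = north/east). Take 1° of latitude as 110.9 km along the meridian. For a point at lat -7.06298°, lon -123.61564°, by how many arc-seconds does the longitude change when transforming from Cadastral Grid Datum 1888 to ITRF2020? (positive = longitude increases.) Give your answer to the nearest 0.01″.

At latitude -7.06298°, cos φ = 0.992412.
1° of longitude at this latitude = 110.9 × cos φ = 110.06 km, so Δλ = -530.0 / 110058.4 = -0.0048156° = -17.336″.

Δλ = -17.34″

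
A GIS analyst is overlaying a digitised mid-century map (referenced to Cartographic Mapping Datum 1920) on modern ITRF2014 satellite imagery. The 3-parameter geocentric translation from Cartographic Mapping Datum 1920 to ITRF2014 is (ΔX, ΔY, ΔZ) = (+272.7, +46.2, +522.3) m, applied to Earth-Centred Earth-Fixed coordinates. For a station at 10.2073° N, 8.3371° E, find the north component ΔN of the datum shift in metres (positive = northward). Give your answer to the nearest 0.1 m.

At φ = 10.2073°, λ = 8.3371°: sin φ = 0.177210, cos φ = 0.984173, sin λ = 0.144997, cos λ = 0.989432.
ΔN = −sin φ cos λ·ΔX − sin φ sin λ·ΔY + cos φ·ΔZ = −(0.177210)(0.989432)(272.7) − (0.177210)(0.144997)(46.2) + (0.984173)(522.3) = 465.03 m.

ΔN = 465.0 m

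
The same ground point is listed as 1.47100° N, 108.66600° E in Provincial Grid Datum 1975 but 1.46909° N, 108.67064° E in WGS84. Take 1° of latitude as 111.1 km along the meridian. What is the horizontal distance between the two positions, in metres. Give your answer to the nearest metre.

Δφ = 1.46909° − 1.47100° = -0.00191°; Δλ = 108.67064° − 108.66600° = +0.00464°.
ΔN = Δφ × 111100 = -212.2 m; ΔE = Δλ × 111100 × cos(1.47100°) = +0.00464 × 111100 × 0.999670 = 515.3 m.
Distance = √(ΔE² + ΔN²) = √(515.3² + (-212.2)²) = 557.3 m.

557 m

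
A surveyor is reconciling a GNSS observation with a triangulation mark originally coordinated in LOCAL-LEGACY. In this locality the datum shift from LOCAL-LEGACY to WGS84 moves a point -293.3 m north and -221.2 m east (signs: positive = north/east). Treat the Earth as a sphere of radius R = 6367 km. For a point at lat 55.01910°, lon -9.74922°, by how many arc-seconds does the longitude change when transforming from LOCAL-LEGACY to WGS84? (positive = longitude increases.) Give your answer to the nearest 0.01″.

Δλ = -12.50″

At latitude 55.01910°, cos φ = 0.573303.
One radian of longitude at latitude φ spans R cos φ, so Δλ = ΔE / (R cos φ) = -221.2 / (6367000 × 0.573303) = -6.0599e-05 rad = -12.499″.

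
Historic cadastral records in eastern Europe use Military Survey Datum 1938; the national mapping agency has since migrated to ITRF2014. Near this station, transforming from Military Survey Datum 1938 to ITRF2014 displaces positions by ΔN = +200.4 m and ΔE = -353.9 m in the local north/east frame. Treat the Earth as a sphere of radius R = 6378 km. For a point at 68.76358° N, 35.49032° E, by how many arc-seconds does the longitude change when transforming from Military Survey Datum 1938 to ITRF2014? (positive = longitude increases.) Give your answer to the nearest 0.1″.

At latitude 68.76358°, cos φ = 0.362217.
One radian of longitude at latitude φ spans R cos φ, so Δλ = ΔE / (R cos φ) = -353.9 / (6378000 × 0.362217) = -1.5319e-04 rad = -31.597″.

Δλ = -31.6″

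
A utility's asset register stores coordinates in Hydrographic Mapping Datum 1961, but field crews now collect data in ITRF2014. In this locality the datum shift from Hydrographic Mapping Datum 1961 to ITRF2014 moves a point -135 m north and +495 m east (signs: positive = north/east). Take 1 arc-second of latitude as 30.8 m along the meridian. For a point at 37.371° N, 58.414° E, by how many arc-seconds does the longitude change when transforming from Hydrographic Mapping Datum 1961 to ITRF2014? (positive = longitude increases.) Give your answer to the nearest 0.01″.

At latitude 37.371°, cos φ = 0.794722.
1″ of longitude at this latitude = 30.80 × cos φ = 24.4774 m, so Δλ = 495.0 / 24.4774 = 20.223″.

Δλ = 20.22″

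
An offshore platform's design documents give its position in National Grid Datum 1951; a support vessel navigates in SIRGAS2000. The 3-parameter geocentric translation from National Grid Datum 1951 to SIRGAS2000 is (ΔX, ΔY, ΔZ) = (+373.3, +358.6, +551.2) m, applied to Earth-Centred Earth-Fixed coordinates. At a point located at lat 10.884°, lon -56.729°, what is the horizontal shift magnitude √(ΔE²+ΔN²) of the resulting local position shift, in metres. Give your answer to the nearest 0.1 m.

The local east axis at (φ, λ) is (−sin λ, cos λ, 0), so ΔE = −sin(-56.729°)·373.3 + cos(-56.729°)·358.6 = 508.84 m.
The local north axis is (−sin φ cos λ, −sin φ sin λ, cos φ), giving ΔN = -38.669 + 56.612 + 541.285 = 559.23 m.
Horizontal magnitude = √(ΔE² + ΔN²) = √(508.84² + 559.23²) = 756.08 m.

756.1 m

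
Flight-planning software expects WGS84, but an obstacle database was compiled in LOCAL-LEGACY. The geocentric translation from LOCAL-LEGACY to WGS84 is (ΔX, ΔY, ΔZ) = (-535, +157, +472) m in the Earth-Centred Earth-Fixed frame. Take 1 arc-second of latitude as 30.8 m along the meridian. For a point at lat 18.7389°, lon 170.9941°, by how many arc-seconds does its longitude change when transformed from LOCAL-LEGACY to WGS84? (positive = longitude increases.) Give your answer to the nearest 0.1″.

Δλ = -2.4″

sin φ = 0.321256, cos φ = 0.946992, sin λ = 0.156536, cos λ = -0.987672.
East component: ΔE = −sin λ·ΔX + cos λ·ΔY = −(0.156536)(-535) + (-0.987672)(157) = -71.32 m.
1° of latitude spans 3600 × 30.80 = 110880 m; at latitude φ, 1° of longitude spans that × cos φ = 105002.5 m, so Δλ = -71.32 / 105002.5 × 3600 = -2.445″.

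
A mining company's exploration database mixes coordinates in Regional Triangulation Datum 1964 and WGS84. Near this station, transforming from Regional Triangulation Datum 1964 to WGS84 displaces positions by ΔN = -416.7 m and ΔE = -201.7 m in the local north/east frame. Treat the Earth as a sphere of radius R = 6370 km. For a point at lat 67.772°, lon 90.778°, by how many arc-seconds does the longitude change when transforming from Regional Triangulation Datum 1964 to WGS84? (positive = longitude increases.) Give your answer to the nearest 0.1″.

At latitude 67.772°, cos φ = 0.378293.
One radian of longitude at latitude φ spans R cos φ, so Δλ = ΔE / (R cos φ) = -201.7 / (6370000 × 0.378293) = -8.3702e-05 rad = -17.265″.

Δλ = -17.3″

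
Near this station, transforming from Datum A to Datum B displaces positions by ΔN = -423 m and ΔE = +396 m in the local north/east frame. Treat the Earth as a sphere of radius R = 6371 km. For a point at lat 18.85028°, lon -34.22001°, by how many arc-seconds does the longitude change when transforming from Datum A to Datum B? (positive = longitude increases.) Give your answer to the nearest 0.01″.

Δλ = 13.55″

At latitude 18.85028°, cos φ = 0.946366.
One radian of longitude at latitude φ spans R cos φ, so Δλ = ΔE / (R cos φ) = 396.0 / (6371000 × 0.946366) = 6.5679e-05 rad = 13.547″.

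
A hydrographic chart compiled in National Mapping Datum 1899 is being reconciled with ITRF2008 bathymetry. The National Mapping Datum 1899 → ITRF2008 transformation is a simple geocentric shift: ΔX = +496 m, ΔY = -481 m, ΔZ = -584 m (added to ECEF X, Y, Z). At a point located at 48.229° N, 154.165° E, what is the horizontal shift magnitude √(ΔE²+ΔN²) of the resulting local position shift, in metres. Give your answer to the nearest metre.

The local east axis at (φ, λ) is (−sin λ, cos λ, 0), so ΔE = −sin(154.165°)·496 + cos(154.165°)·(-481) = 216.78 m.
The local north axis is (−sin φ cos λ, −sin φ sin λ, cos φ), giving ΔN = 332.951 + 156.330 − 389.035 = 100.25 m.
Horizontal magnitude = √(ΔE² + ΔN²) = √(216.78² + 100.25²) = 238.83 m.

239 m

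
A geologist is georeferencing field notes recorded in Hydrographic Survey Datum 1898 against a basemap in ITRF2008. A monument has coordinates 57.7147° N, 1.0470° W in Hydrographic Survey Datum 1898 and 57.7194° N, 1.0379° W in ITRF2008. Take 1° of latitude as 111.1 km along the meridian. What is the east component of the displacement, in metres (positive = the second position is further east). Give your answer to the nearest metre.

Δφ = 57.7194° − 57.7147° = +0.0047°; Δλ = -1.0379° − -1.0470° = +0.0091°.
ΔN = Δφ × 111100 = 522.2 m; ΔE = Δλ × 111100 × cos(57.7147°) = +0.0091 × 111100 × 0.534135 = 540.0 m.

ΔE = 540 m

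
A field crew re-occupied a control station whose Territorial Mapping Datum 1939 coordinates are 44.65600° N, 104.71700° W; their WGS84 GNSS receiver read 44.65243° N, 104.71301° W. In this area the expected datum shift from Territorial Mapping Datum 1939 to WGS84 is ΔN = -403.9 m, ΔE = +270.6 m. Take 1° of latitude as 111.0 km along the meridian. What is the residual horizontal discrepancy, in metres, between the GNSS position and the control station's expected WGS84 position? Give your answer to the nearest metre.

45 m

Observed coordinate differences: Δφ = -0.00357°, Δλ = +0.00399°.
Converting to metres (1° lat = 111000 m, cos φ = 0.711339): observed ΔN = -396.3 m, observed ΔE = 315.0 m.
Subtracting the expected shift leaves a residual of -396.3 − (-403.9) = 7.6 m north and 315.0 − (270.6) = 44.4 m east.
Residual distance = √(7.6² + 44.4²) = 45.1 m.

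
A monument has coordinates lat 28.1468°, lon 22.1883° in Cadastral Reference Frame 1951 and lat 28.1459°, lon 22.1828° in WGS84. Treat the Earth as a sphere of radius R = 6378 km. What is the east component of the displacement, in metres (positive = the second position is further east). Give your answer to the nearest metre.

Δφ = 28.1459° − 28.1468° = -0.0009°; Δλ = 22.1828° − 22.1883° = -0.0055°.
1° along a meridian = πR/180 = 111317 m.
ΔN = Δφ × 111317 = -100.2 m; ΔE = Δλ × 111317 × cos(28.1468°) = -0.0055 × 111317 × 0.881742 = -539.8 m.

ΔE = -540 m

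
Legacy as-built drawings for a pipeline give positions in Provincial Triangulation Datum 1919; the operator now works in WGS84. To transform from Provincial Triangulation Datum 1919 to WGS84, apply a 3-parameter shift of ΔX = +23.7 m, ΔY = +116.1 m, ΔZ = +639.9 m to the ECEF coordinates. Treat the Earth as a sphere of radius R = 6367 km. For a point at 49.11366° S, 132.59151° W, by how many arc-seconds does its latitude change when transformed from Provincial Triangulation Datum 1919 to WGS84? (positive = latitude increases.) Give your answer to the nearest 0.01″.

sin φ = -0.756010, cos φ = 0.654561, sin λ = -0.736197, cos λ = -0.676767.
North component: ΔN = −sin φ cos λ·ΔX − sin φ sin λ·ΔY + cos φ·ΔZ = −(-0.756010)(-0.676767)(23.7) − (-0.756010)(-0.736197)(116.1) + (0.654561)(639.9) = 342.11 m.
1° of latitude spans πR/180 = 111125 m, so Δφ = 342.11 / 111125 × 3600 = 11.083″.

Δφ = 11.08″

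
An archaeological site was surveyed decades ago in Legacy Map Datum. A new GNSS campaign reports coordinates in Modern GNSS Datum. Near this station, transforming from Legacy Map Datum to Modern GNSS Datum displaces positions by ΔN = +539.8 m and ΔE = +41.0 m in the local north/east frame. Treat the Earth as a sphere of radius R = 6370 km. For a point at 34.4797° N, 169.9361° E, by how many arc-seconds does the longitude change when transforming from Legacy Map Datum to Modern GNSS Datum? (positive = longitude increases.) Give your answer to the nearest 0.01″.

At latitude 34.4797°, cos φ = 0.824327.
One radian of longitude at latitude φ spans R cos φ, so Δλ = ΔE / (R cos φ) = 41.0 / (6370000 × 0.824327) = 7.8081e-06 rad = 1.611″.

Δλ = 1.61″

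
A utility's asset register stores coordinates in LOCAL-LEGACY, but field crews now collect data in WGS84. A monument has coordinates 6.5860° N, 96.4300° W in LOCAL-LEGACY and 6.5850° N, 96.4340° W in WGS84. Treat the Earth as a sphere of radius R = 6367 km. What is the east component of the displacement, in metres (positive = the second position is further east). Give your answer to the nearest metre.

ΔE = -442 m

Δφ = 6.5850° − 6.5860° = -0.0010°; Δλ = -96.4340° − -96.4300° = -0.0040°.
1° along a meridian = πR/180 = 111125 m.
ΔN = Δφ × 111125 = -111.1 m; ΔE = Δλ × 111125 × cos(6.5860°) = -0.0040 × 111125 × 0.993401 = -441.6 m.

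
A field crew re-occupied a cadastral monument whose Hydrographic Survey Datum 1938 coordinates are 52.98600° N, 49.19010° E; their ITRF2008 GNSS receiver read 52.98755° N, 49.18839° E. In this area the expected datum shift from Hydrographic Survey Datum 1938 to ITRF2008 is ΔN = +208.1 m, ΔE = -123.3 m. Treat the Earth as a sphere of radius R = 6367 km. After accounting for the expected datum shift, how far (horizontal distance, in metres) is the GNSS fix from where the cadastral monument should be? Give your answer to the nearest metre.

37 m

Observed coordinate differences: Δφ = +0.00155°, Δλ = -0.00171°.
Converting to metres (1° lat = 111125 m, cos φ = 0.602010): observed ΔN = 172.2 m, observed ΔE = -114.4 m.
Subtracting the expected shift leaves a residual of 172.2 − (208.1) = -35.9 m north and -114.4 − (-123.3) = 8.9 m east.
Residual distance = √((-35.9)² + 8.9²) = 36.9 m.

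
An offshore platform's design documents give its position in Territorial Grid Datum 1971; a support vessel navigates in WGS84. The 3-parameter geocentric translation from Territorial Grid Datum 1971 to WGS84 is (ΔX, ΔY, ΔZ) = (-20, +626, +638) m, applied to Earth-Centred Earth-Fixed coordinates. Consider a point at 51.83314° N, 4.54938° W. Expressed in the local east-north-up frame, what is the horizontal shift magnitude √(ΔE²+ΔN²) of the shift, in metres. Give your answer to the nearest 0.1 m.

767.5 m

At φ = 51.83314°, λ = -4.54938°: sin φ = 0.786214, cos φ = 0.617954, sin λ = -0.079318, cos λ = 0.996849.
ΔE = −sin λ·ΔX + cos λ·ΔY = −(-0.079318)·(-20) + (0.996849)·(626) = 622.44 m.
ΔN = −sin φ cos λ·ΔX − sin φ sin λ·ΔY + cos φ·ΔZ = −(0.786214)(0.996849)(-20) − (0.786214)(-0.079318)(626) + (0.617954)(638) = 448.97 m.
Horizontal magnitude = √(ΔE² + ΔN²) = √(622.44² + 448.97²) = 767.47 m.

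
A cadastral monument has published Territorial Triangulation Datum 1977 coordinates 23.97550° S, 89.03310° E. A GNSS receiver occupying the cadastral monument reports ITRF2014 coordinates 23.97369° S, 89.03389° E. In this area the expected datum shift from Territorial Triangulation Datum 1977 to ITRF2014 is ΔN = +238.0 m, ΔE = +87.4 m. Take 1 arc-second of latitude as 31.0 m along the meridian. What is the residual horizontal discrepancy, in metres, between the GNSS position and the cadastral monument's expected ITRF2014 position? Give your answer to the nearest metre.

37 m

Observed coordinate differences: Δφ = +0.00181°, Δλ = +0.00079°.
Converting to metres (1° lat = 111600 m, cos φ = 0.913719): observed ΔN = 202.0 m, observed ΔE = 80.6 m.
Subtracting the expected shift leaves a residual of 202.0 − (238.0) = -36.0 m north and 80.6 − (87.4) = -6.8 m east.
Residual distance = √((-36.0)² + (-6.8)²) = 36.6 m.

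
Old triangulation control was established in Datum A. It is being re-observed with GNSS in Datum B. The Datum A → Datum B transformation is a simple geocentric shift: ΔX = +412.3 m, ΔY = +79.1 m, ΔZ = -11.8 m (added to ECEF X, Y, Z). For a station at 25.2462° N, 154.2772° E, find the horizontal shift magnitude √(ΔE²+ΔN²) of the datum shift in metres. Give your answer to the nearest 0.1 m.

The local east axis at (φ, λ) is (−sin λ, cos λ, 0), so ΔE = −sin(154.2772°)·412.3 + cos(154.2772°)·79.1 = -250.21 m.
The local north axis is (−sin φ cos λ, −sin φ sin λ, cos φ), giving ΔN = 158.424 − 14.642 − 10.673 = 133.11 m.
Horizontal magnitude = √(ΔE² + ΔN²) = √((-250.21)² + 133.11²) = 283.41 m.

283.4 m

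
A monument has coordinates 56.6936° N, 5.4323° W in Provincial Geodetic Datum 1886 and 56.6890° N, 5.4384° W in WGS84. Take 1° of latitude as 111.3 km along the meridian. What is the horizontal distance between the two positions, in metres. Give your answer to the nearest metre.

Δφ = 56.6890° − 56.6936° = -0.0046°; Δλ = -5.4384° − -5.4323° = -0.0061°.
ΔN = Δφ × 111300 = -512.0 m; ΔE = Δλ × 111300 × cos(56.6936°) = -0.0061 × 111300 × 0.549116 = -372.8 m.
Distance = √(ΔE² + ΔN²) = √((-372.8)² + (-512.0)²) = 633.3 m.

633 m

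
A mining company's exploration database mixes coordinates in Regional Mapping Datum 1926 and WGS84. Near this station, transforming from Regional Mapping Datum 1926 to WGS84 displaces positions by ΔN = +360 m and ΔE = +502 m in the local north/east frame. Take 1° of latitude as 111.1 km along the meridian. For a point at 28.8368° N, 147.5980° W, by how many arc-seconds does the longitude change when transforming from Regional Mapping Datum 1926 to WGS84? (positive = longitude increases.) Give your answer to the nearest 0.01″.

At latitude 28.8368°, cos φ = 0.875997.
1° of longitude at this latitude = 111.1 × cos φ = 97.32 km, so Δλ = 502.0 / 97323.3 = 0.0051581° = 18.569″.

Δλ = 18.57″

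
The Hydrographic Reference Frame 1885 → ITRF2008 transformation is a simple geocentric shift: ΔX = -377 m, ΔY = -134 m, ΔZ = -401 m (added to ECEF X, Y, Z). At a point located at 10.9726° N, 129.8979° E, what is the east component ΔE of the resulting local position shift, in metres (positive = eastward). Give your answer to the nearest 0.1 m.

ΔE = 375.2 m

The local east axis at (φ, λ) is (−sin λ, cos λ, 0), so ΔE = −sin(129.8979°)·(-377) + cos(129.8979°)·(-134) = 375.18 m.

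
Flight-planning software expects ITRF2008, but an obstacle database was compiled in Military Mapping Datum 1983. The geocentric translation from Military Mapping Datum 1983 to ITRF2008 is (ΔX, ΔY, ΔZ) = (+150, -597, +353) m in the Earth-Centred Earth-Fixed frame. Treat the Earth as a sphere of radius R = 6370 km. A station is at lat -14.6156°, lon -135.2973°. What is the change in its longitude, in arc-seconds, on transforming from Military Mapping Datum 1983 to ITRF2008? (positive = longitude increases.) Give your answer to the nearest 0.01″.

sin φ = -0.252333, cos φ = 0.967641, sin λ = -0.703428, cos λ = -0.710766.
East component: ΔE = −sin λ·ΔX + cos λ·ΔY = −(-0.703428)(150) + (-0.710766)(-597) = 529.84 m.
1° of latitude spans πR/180 = 111177 m; at latitude φ, 1° of longitude spans that × cos φ = 107579.8 m, so Δλ = 529.84 / 107579.8 × 3600 = 17.730″.

Δλ = 17.73″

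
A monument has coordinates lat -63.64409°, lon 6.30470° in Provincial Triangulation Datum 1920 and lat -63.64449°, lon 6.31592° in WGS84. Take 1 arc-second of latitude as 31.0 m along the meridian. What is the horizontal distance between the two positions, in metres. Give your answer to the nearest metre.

Δφ = -63.64449° − -63.64409° = -0.00040°; Δλ = 6.31592° − 6.30470° = +0.01122°.
1° of latitude = 3600 × 31.00 = 111600 m.
ΔN = Δφ × 111600 = -44.6 m; ΔE = Δλ × 111600 × cos(-63.64409°) = +0.01122 × 111600 × 0.443946 = 555.9 m.
Distance = √(ΔE² + ΔN²) = √(555.9² + (-44.6)²) = 557.7 m.

558 m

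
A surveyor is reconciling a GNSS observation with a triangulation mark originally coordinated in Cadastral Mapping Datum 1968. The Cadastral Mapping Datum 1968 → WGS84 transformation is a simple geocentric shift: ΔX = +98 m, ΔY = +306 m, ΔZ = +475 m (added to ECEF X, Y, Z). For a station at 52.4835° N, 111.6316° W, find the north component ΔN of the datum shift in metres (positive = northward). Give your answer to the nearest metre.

ΔN = 544 m

At φ = 52.4835°, λ = -111.6316°: sin φ = 0.793178, cos φ = 0.608990, sin λ = -0.929573, cos λ = -0.368637.
ΔN = −sin φ cos λ·ΔX − sin φ sin λ·ΔY + cos φ·ΔZ = −(0.793178)(-0.368637)(98) − (0.793178)(-0.929573)(306) + (0.608990)(475) = 543.54 m.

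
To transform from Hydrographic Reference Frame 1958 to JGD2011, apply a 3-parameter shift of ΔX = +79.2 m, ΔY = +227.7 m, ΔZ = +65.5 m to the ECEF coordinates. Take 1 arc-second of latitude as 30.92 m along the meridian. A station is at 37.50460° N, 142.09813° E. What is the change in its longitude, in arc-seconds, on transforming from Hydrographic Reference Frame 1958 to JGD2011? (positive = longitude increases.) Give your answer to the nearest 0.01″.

sin φ = 0.608825, cos φ = 0.793304, sin λ = 0.614311, cos λ = -0.789064.
East component: ΔE = −sin λ·ΔX + cos λ·ΔY = −(0.614311)(79.2) + (-0.789064)(227.7) = -228.32 m.
1° of latitude spans 3600 × 30.92 = 111312 m; at latitude φ, 1° of longitude spans that × cos φ = 88304.3 m, so Δλ = -228.32 / 88304.3 × 3600 = -9.308″.

Δλ = -9.31″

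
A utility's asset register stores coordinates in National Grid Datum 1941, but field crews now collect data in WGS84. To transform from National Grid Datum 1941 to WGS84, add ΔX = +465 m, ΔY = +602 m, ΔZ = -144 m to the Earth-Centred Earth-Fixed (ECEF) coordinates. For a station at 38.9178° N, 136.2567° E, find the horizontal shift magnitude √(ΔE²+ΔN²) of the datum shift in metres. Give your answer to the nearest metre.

At φ = 38.9178°, λ = 136.2567°: sin φ = 0.628205, cos φ = 0.778048, sin λ = 0.691429, cos λ = -0.722445.
ΔE = −sin λ·ΔX + cos λ·ΔY = −(0.691429)·(465) + (-0.722445)·(602) = -756.43 m.
ΔN = −sin φ cos λ·ΔX − sin φ sin λ·ΔY + cos φ·ΔZ = −(0.628205)(-0.722445)(465) − (0.628205)(0.691429)(602) + (0.778048)(-144) = -162.49 m.
Horizontal magnitude = √(ΔE² + ΔN²) = √((-756.43)² + (-162.49)²) = 773.68 m.

774 m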